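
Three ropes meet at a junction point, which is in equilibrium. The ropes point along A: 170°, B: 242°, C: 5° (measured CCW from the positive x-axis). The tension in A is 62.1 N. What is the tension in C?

T_C ≈ 70.4 N

Resolve: ΣF_x = 62.1 cos 170° + T_B cos 242° + T_C cos 5° = 0.
        ΣF_y = 62.1 sin 170° + T_B sin 242° + T_C sin 5° = 0.
The known terms sum to (-61.16, 10.78) N, so -0.4695 T_B + 0.9962 T_C = 61.16 and -0.8829 T_B + 0.0872 T_C = -10.78.
Solving simultaneously: T_B = 19.16 N, T_C = 70.42 N.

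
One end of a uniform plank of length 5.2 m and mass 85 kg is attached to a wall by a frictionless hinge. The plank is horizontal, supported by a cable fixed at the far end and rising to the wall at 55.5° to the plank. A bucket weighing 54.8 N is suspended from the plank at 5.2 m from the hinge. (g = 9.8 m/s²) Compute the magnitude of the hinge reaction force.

Take torques about the hinge: T sin 55.5° · 5.2 = 85×9.8×2.6 + 54.8×5.2 = 2450.8 N·m.
So T = 2450.8 / (0.8241 × 5.2) = 571.88 N.
ΣF_x = 0: H_x = T cos 55.5° = 323.92 N.
ΣF_y = 0: H_y = (85×9.8 + 54.8) − T sin 55.5° = 887.8 − 471.3 = 416.5 N.
|H| = √(H_x² + H_y²) = √((323.92)² + (416.5)²) = 527.63 N.

|H| ≈ 528 N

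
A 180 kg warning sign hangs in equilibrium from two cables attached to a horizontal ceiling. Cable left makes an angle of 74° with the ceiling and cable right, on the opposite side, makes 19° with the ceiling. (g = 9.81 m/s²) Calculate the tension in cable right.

Weight W = 180 × 9.81 = 1766 N acts straight down.
Horizontal: T_left cos 74° = T_right cos 19°  →  T_left = 3.43 T_right.
Vertical: T_left sin 74° + T_right sin 19° = 1766.
Substituting the horizontal relation into the vertical equation gives 3.623 T_right = 1766, so T_right = 487.4 N.

T_right ≈ 487 N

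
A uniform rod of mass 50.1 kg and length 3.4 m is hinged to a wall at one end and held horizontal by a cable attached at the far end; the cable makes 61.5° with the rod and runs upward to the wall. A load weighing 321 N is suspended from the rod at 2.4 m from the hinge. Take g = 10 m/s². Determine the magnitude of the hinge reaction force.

Take torques about the hinge: T sin 61.5° · 3.4 = 50.1×10×1.7 + 321×2.4 = 1622.1 N·m.
So T = 1622.1 / (0.8788 × 3.4) = 542.88 N.
ΣF_x = 0: H_x = T cos 61.5° = 259.04 N.
ΣF_y = 0: H_y = (50.1×10 + 321) − T sin 61.5° = 822 − 477.09 = 344.91 N.
|H| = √(H_x² + H_y²) = √((259.04)² + (344.91)²) = 431.35 N.

|H| ≈ 431 N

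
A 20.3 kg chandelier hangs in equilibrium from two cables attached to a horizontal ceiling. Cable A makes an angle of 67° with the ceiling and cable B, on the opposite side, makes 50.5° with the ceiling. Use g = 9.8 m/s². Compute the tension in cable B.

T_B ≈ 87.6 N

Weight W = 20.3 × 9.8 = 198.9 N acts straight down.
Horizontal: T_A cos 67° = T_B cos 50.5°  →  T_A = 1.628 T_B.
Vertical: T_A sin 67° + T_B sin 50.5° = 198.9.
Substituting the horizontal relation into the vertical equation gives 2.27 T_B = 198.9, so T_B = 87.63 N.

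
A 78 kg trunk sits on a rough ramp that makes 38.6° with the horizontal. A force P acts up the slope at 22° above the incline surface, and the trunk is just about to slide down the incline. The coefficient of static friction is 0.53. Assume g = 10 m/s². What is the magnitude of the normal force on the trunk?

N ≈ 526 N

On the verge of sliding down the incline, friction equals μN and acts up the slope.
Perpendicular: N + P sin 22° = W cos 38.6° = 609.6 N.
Along incline: P cos 22° + μN = W sin 38.6° with W sin 38.6° = 486.6 N.
Solving the pair for P and N: P = 224.5 N, N = 525.5 N (and f = μN = 278.5 N).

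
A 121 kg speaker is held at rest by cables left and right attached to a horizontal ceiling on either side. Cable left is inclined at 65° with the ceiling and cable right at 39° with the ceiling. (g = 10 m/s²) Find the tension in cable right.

Weight W = 121 × 10 = 1210 N acts straight down.
Horizontal: T_left cos 65° = T_right cos 39°  →  T_left = 1.839 T_right.
Vertical: T_left sin 65° + T_right sin 39° = 1210.
Substituting the horizontal relation into the vertical equation gives 2.296 T_right = 1210, so T_right = 527 N.

T_right ≈ 527 N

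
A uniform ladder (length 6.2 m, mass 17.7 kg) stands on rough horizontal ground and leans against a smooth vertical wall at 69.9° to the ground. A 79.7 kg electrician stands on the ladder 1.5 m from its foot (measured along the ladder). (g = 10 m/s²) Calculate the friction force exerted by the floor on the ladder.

Torques about the foot: N_wall · 6.2 sin 69.9° = 17.7×10×3.1 cos 69.9° + 79.7×10×1.5 cos 69.9° → N_wall = 102.95 N.
ΣF_x = 0: f_floor = N_wall = 102.95 N.

f ≈ 103 N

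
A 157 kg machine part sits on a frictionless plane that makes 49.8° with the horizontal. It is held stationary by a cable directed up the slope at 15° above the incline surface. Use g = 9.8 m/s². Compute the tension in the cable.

Take axes along and perpendicular to the incline. Weight components: W sin 49.8° = 1175 N down-slope, W cos 49.8° = 993.1 N into the surface.
Along incline: T cos 15° = W sin 49.8° → T = 1217 N.
Perpendicular: N = W cos 49.8° − T sin 15° = 678.2 N.

T ≈ 1220 N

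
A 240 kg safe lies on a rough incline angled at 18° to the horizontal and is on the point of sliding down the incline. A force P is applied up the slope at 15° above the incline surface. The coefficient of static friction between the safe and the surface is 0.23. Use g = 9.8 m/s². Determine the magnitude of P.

P ≈ 234 N

On the verge of sliding down the incline, friction equals μN and acts up the slope.
Perpendicular: N + P sin 15° = W cos 18° = 2237 N.
Along incline: P cos 15° + μN = W sin 18° with W sin 18° = 726.8 N.
Solving the pair for P and N: P = 234.3 N, N = 2176 N (and f = μN = 500.5 N).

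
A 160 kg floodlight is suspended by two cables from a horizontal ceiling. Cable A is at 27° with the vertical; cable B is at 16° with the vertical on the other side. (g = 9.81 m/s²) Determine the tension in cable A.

T_A ≈ 634 N

Angles from the horizontal: cable A is 90° − 27° = 63°, cable B is 90° − 16° = 74°.
Weight W = 160 × 9.81 = 1570 N acts straight down.
Horizontal: T_A cos 63° = T_B cos 74°  →  T_B = 1.647 T_A.
Vertical: T_A sin 63° + T_B sin 74° = 1570.
Substituting the horizontal relation into the vertical equation gives 2.474 T_A = 1570, so T_A = 634.4 N.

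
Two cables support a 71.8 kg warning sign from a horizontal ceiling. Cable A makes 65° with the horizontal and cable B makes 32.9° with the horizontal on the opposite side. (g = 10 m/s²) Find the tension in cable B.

T_B ≈ 306 N

Weight W = 71.8 × 10 = 718 N acts straight down.
Horizontal: T_A cos 65° = T_B cos 32.9°  →  T_A = 1.987 T_B.
Vertical: T_A sin 65° + T_B sin 32.9° = 718.
Substituting the horizontal relation into the vertical equation gives 2.344 T_B = 718, so T_B = 306.3 N.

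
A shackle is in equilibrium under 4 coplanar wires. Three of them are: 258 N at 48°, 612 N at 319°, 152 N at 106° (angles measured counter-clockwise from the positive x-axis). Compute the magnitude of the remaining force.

F ≈ 596 N

Sum the known components: ΣF_x = 592.6 N, ΣF_y = -63.66 N.
For equilibrium the remaining force must supply (−ΣF_x, −ΣF_y) = (-592.6, 63.66) N.
Magnitude = √((-592.6)² + (63.66)²) = 596 N; direction = atan2(63.66, -592.6) = 173.9°.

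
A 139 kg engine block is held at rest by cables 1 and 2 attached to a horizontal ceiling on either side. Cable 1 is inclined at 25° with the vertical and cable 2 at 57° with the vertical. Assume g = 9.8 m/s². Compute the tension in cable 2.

T_2 ≈ 581 N

Angles from the horizontal: cable 1 is 90° − 25° = 65°, cable 2 is 90° − 57° = 33°.
Weight W = 139 × 9.8 = 1362 N acts straight down.
Horizontal: T_1 cos 65° = T_2 cos 33°  →  T_1 = 1.984 T_2.
Vertical: T_1 sin 65° + T_2 sin 33° = 1362.
Substituting the horizontal relation into the vertical equation gives 2.343 T_2 = 1362, so T_2 = 581.3 N.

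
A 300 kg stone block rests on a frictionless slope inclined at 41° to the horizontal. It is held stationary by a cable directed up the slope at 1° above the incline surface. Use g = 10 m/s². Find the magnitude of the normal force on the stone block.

Take axes along and perpendicular to the incline. Weight components: W sin 41° = 1968 N down-slope, W cos 41° = 2264 N into the surface.
Along incline: T cos 1° = W sin 41° → T = 1968 N.
Perpendicular: N = W cos 41° − T sin 1° = 2230 N.

N ≈ 2230 N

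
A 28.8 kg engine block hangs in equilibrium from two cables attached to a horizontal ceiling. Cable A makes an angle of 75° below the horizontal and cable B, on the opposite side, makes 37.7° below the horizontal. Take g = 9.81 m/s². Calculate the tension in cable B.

T_B ≈ 79.3 N

Weight W = 28.8 × 9.81 = 282.5 N acts straight down.
Horizontal: T_A cos 75° = T_B cos 37.7°  →  T_A = 3.057 T_B.
Vertical: T_A sin 75° + T_B sin 37.7° = 282.5.
Substituting the horizontal relation into the vertical equation gives 3.564 T_B = 282.5, so T_B = 79.26 N.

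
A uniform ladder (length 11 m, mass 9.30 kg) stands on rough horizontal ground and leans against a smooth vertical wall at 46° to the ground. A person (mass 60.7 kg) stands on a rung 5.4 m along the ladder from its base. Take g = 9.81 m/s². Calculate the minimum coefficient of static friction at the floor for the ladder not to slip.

μ_min ≈ 0.475

ΣF_y = 0: N_floor = 9.30×9.81 + 60.7×9.81 = 686.7 N.
Torques about the foot: N_wall · 11 sin 46° = 9.30×9.81×5.5 cos 46° + 60.7×9.81×5.4 cos 46° → N_wall = 326.34 N.
ΣF_x = 0: f_floor = N_wall = 326.34 N.
μ_min = f_floor / N_floor = 326.34 / 686.7 = 0.4752.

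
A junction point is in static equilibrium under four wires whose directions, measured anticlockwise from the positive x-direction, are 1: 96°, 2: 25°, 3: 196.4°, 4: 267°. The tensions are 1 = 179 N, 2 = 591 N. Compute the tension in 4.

T_4 ≈ 280 N

Resolve: ΣF_x = 179 cos 96° + 591 cos 25° + T_3 cos 196.4° + T_4 cos 267° = 0.
        ΣF_y = 179 sin 96° + 591 sin 25° + T_3 sin 196.4° + T_4 sin 267° = 0.
The known terms sum to (516.9, 427.8) N, so -0.9593 T_3 − 0.0523 T_4 = -516.9 and -0.2823 T_3 − 0.9986 T_4 = -427.8.
Solving simultaneously: T_3 = 523.5 N, T_4 = 280.4 N.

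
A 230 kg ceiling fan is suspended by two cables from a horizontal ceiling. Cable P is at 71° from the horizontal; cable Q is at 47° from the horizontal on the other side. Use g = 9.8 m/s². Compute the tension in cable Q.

Weight W = 230 × 9.8 = 2254 N acts straight down.
Horizontal: T_P cos 71° = T_Q cos 47°  →  T_P = 2.095 T_Q.
Vertical: T_P sin 71° + T_Q sin 47° = 2254.
Substituting the horizontal relation into the vertical equation gives 2.712 T_Q = 2254, so T_Q = 831.1 N.

T_Q ≈ 831 N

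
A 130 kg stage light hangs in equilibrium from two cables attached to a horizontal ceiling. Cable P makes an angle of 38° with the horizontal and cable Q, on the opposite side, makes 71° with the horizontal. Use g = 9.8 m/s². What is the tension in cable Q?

T_Q ≈ 1060 N

Weight W = 130 × 9.8 = 1274 N acts straight down.
Horizontal: T_P cos 38° = T_Q cos 71°  →  T_P = 0.4132 T_Q.
Vertical: T_P sin 38° + T_Q sin 71° = 1274.
Substituting the horizontal relation into the vertical equation gives 1.2 T_Q = 1274, so T_Q = 1062 N.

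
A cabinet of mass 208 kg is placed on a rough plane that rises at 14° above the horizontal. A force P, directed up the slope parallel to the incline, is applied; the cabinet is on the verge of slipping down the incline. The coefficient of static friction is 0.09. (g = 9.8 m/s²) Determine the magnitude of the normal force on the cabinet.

N ≈ 1980 N

On the verge of sliding down the incline, friction equals μN and acts up the slope.
Perpendicular: N + P sin 0° = W cos 14° = 1978 N.
Along incline: P cos 0° + μN = W sin 14° with W sin 14° = 493.1 N.
Solving the pair for P and N: P = 315.1 N, N = 1978 N (and f = μN = 178 N).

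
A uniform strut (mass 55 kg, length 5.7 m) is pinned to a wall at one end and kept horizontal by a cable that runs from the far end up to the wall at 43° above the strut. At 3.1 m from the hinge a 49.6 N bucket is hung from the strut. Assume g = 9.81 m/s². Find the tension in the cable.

Take torques about the hinge: T sin 43° · 5.7 = 55×9.81×2.85 + 49.6×3.1 = 1691.5 N·m.
So T = 1691.5 / (0.6820 × 5.7) = 435.12 N.

T ≈ 435 N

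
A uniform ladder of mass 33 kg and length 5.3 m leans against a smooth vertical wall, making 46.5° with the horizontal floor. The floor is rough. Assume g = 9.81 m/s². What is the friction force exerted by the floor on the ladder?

Torques about the foot: N_wall · 5.3 sin 46.5° = 33×9.81×2.65 cos 46.5° → N_wall = 153.6 N.
ΣF_x = 0: f_floor = N_wall = 153.6 N.

f ≈ 154 N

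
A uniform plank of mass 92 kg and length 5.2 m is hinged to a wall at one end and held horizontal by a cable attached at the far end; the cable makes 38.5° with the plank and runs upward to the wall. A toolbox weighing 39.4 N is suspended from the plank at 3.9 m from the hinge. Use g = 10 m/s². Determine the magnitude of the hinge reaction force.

Take torques about the hinge: T sin 38.5° · 5.2 = 92×10×2.6 + 39.4×3.9 = 2545.7 N·m.
So T = 2545.7 / (0.6225 × 5.2) = 786.41 N.
ΣF_x = 0: H_x = T cos 38.5° = 615.45 N.
ΣF_y = 0: H_y = (92×10 + 39.4) − T sin 38.5° = 959.4 − 489.55 = 469.85 N.
|H| = √(H_x² + H_y²) = √((615.45)² + (469.85)²) = 774.3 N.

|H| ≈ 774 N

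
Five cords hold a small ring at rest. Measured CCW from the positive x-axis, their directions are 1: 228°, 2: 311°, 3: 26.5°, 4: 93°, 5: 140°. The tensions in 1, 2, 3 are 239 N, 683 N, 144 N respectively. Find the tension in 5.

Resolve: ΣF_x = 239 cos 228° + 683 cos 311° + 144 cos 26.5° + T_4 cos 93° + T_5 cos 140° = 0.
        ΣF_y = 239 sin 228° + 683 sin 311° + 144 sin 26.5° + T_4 sin 93° + T_5 sin 140° = 0.
The known terms sum to (417, -628.8) N, so -0.0523 T_4 − 0.7660 T_5 = -417 and 0.9986 T_4 + 0.6428 T_5 = 628.8.
Solving simultaneously: T_4 = 292.1 N, T_5 = 524.4 N.

T_5 ≈ 524 N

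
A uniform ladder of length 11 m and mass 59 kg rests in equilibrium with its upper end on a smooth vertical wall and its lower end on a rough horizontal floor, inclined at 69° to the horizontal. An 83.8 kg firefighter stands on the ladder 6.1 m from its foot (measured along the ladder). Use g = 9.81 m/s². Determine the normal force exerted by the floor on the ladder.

N_floor ≈ 1400 N

ΣF_y = 0: N_floor = 59×9.81 + 83.8×9.81 = 1400.9 N.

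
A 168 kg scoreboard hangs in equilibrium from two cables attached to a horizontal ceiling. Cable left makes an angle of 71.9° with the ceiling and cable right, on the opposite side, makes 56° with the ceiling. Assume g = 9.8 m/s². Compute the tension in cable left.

T_left ≈ 1170 N

Weight W = 168 × 9.8 = 1646 N acts straight down.
Horizontal: T_left cos 71.9° = T_right cos 56°  →  T_right = 0.5556 T_left.
Vertical: T_left sin 71.9° + T_right sin 56° = 1646.
Substituting the horizontal relation into the vertical equation gives 1.411 T_left = 1646, so T_left = 1167 N.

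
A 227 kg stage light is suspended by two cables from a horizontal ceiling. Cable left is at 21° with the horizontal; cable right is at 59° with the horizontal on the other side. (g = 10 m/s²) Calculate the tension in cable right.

Weight W = 227 × 10 = 2270 N acts straight down.
Horizontal: T_left cos 21° = T_right cos 59°  →  T_left = 0.5517 T_right.
Vertical: T_left sin 21° + T_right sin 59° = 2270.
Substituting the horizontal relation into the vertical equation gives 1.055 T_right = 2270, so T_right = 2152 N.

T_right ≈ 2150 N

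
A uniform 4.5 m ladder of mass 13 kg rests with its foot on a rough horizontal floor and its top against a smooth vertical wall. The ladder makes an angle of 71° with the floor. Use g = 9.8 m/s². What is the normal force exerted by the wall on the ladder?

N_wall ≈ 21.9 N

Torques about the foot: N_wall · 4.5 sin 71° = 13×9.8×2.25 cos 71° → N_wall = 21.934 N.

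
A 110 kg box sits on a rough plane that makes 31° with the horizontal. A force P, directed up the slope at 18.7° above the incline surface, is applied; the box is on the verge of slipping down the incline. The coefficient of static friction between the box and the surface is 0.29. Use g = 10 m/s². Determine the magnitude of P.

P ≈ 343 N

On the verge of sliding down the incline, friction equals μN and acts up the slope.
Perpendicular: N + P sin 18.7° = W cos 31° = 942.9 N.
Along incline: P cos 18.7° + μN = W sin 31° with W sin 31° = 566.5 N.
Solving the pair for P and N: P = 343.1 N, N = 832.9 N (and f = μN = 241.5 N).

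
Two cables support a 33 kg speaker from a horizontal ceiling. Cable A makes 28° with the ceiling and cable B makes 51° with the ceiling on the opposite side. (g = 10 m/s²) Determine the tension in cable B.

Weight W = 33 × 10 = 330 N acts straight down.
Horizontal: T_A cos 28° = T_B cos 51°  →  T_A = 0.7127 T_B.
Vertical: T_A sin 28° + T_B sin 51° = 330.
Substituting the horizontal relation into the vertical equation gives 1.112 T_B = 330, so T_B = 296.8 N.

T_B ≈ 297 N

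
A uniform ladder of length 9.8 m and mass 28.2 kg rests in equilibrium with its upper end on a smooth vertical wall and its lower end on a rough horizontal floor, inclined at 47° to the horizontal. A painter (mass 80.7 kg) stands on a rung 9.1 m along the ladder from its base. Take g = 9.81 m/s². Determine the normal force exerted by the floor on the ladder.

N_floor ≈ 1070 N

ΣF_y = 0: N_floor = 28.2×9.81 + 80.7×9.81 = 1068.3 N.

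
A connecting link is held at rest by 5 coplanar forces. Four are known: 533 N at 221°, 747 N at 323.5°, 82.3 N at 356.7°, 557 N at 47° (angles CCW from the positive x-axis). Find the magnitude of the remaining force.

Sum the known components: ΣF_x = 660.3 N, ΣF_y = -391.4 N.
For equilibrium the remaining force must supply (−ΣF_x, −ΣF_y) = (-660.3, 391.4) N.
Magnitude = √((-660.3)² + (391.4)²) = 767.5 N; direction = atan2(391.4, -660.3) = 149.3°.

F ≈ 768 N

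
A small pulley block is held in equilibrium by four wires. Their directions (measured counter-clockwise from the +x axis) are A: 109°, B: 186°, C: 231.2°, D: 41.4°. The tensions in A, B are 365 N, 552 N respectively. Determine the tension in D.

Resolve: ΣF_x = 365 cos 109° + 552 cos 186° + T_C cos 231.2° + T_D cos 41.4° = 0.
        ΣF_y = 365 sin 109° + 552 sin 186° + T_C sin 231.2° + T_D sin 41.4° = 0.
The known terms sum to (-667.8, 287.4) N, so -0.6266 T_C + 0.7501 T_D = 667.8 and -0.7793 T_C + 0.6613 T_D = -287.4.
Solving simultaneously: T_C = 3861 N, T_D = 4116 N.

T_D ≈ 4120 N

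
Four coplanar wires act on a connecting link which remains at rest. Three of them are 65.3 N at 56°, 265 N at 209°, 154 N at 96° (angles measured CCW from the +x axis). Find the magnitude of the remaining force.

Sum the known components: ΣF_x = -211.4 N, ΣF_y = 78.82 N.
For equilibrium the remaining force must supply (−ΣF_x, −ΣF_y) = (211.4, -78.82) N.
Magnitude = √((211.4)² + (-78.82)²) = 225.6 N; direction = atan2(-78.82, 211.4) = 339.5°.

F ≈ 226 N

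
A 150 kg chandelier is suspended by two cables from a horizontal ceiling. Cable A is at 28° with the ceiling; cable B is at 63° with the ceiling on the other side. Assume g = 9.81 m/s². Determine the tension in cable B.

Weight W = 150 × 9.81 = 1472 N acts straight down.
Horizontal: T_A cos 28° = T_B cos 63°  →  T_A = 0.5142 T_B.
Vertical: T_A sin 28° + T_B sin 63° = 1472.
Substituting the horizontal relation into the vertical equation gives 1.132 T_B = 1472, so T_B = 1299 N.

T_B ≈ 1300 N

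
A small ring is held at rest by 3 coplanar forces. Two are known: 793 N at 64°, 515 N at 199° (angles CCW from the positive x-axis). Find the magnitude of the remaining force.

F ≈ 563 N

Sum the known components: ΣF_x = -139.3 N, ΣF_y = 545.1 N.
For equilibrium the remaining force must supply (−ΣF_x, −ΣF_y) = (139.3, -545.1) N.
Magnitude = √((139.3)² + (-545.1)²) = 562.6 N; direction = atan2(-545.1, 139.3) = 284.3°.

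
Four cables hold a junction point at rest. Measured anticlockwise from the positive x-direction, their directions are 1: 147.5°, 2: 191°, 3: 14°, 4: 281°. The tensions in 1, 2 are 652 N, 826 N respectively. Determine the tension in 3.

T_3 ≈ 1300 N

Resolve: ΣF_x = 652 cos 147.5° + 826 cos 191° + T_3 cos 14° + T_4 cos 281° = 0.
        ΣF_y = 652 sin 147.5° + 826 sin 191° + T_3 sin 14° + T_4 sin 281° = 0.
The known terms sum to (-1361, 192.7) N, so 0.9703 T_3 + 0.1908 T_4 = 1361 and 0.2419 T_3 − 0.9816 T_4 = -192.7.
Solving simultaneously: T_3 = 1301 N, T_4 = 516.9 N.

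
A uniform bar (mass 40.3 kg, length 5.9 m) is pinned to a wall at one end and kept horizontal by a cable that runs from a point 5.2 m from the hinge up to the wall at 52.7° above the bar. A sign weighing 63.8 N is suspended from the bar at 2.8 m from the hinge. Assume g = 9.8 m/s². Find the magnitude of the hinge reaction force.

Take torques about the hinge: T sin 52.7° · 5.2 = 40.3×9.8×2.95 + 63.8×2.8 = 1343.7 N·m.
So T = 1343.7 / (0.7955 × 5.2) = 324.85 N.
ΣF_x = 0: H_x = T cos 52.7° = 196.85 N.
ΣF_y = 0: H_y = (40.3×9.8 + 63.8) − T sin 52.7° = 458.74 − 258.41 = 200.33 N.
|H| = √(H_x² + H_y²) = √((196.85)² + (200.33)²) = 280.86 N.

|H| ≈ 281 N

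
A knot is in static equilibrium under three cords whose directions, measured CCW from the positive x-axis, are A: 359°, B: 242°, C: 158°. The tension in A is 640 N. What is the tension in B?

T_B ≈ 231 N

Resolve: ΣF_x = 640 cos 359° + T_B cos 242° + T_C cos 158° = 0.
        ΣF_y = 640 sin 359° + T_B sin 242° + T_C sin 158° = 0.
The known terms sum to (639.9, -11.17) N, so -0.4695 T_B − 0.9272 T_C = -639.9 and -0.8829 T_B + 0.3746 T_C = 11.17.
Solving simultaneously: T_B = 230.6 N, T_C = 573.4 N.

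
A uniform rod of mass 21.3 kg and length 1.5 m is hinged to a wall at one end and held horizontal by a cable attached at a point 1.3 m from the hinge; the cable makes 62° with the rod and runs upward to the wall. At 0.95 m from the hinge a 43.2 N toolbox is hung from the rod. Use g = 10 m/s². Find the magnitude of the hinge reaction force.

|H| ≈ 131 N

Take torques about the hinge: T sin 62° · 1.3 = 21.3×10×0.75 + 43.2×0.95 = 200.79 N·m.
So T = 200.79 / (0.8829 × 1.3) = 174.93 N.
ΣF_x = 0: H_x = T cos 62° = 82.125 N.
ΣF_y = 0: H_y = (21.3×10 + 43.2) − T sin 62° = 256.2 − 154.45 = 101.75 N.
|H| = √(H_x² + H_y²) = √((82.125)² + (101.75)²) = 130.75 N.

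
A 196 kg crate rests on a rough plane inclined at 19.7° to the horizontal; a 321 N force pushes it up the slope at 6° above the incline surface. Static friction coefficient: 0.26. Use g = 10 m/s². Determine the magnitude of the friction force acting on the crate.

Axes along / perpendicular to the incline. W sin 19.7° = 660.7 N down-slope; W cos 19.7° = 1845 N into the surface.
Perpendicular: N = W cos 19.7° − P sin 6° = 1845 − 33.55 = 1812 N.
Along incline: P cos 6° + f = W sin 19.7° (friction acts up-slope) → f = 660.7 − 319.2 = 341.5 N.
|f| = 341.5 N ≤ μN = 471 N, so the crate is indeed static.

f ≈ 341 N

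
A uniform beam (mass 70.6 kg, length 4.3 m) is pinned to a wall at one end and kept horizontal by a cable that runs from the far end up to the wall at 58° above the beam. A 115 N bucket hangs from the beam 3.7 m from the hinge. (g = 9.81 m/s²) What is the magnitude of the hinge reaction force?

Take torques about the hinge: T sin 58° · 4.3 = 70.6×9.81×2.15 + 115×3.7 = 1914.6 N·m.
So T = 1914.6 / (0.8480 × 4.3) = 525.03 N.
ΣF_x = 0: H_x = T cos 58° = 278.22 N.
ΣF_y = 0: H_y = (70.6×9.81 + 115) − T sin 58° = 807.59 − 445.25 = 362.34 N.
|H| = √(H_x² + H_y²) = √((278.22)² + (362.34)²) = 456.83 N.

|H| ≈ 457 N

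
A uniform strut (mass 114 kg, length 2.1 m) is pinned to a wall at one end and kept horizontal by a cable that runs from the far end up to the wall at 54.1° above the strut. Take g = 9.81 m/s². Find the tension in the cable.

Take torques about the hinge: T sin 54.1° · 2.1 = 114×9.81×1.05 = 1174.3 N·m.
So T = 1174.3 / (0.8100 × 2.1) = 690.3 N.

T ≈ 690 N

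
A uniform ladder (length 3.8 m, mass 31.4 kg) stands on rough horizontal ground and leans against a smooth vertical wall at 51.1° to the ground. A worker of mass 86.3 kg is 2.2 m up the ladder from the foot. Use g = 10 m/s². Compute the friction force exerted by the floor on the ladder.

Torques about the foot: N_wall · 3.8 sin 51.1° = 31.4×10×1.9 cos 51.1° + 86.3×10×2.2 cos 51.1° → N_wall = 529.83 N.
ΣF_x = 0: f_floor = N_wall = 529.83 N.

f ≈ 530 N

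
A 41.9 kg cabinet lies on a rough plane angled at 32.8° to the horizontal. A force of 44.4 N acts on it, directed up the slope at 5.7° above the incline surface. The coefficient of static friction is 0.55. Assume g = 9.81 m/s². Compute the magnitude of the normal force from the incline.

N ≈ 341 N

Axes along / perpendicular to the incline. W sin 32.8° = 222.7 N down-slope; W cos 32.8° = 345.5 N into the surface.
Perpendicular: N = W cos 32.8° − P sin 5.7° = 345.5 − 4.41 = 341.1 N.
Along incline: P cos 5.7° + f = W sin 32.8° (friction acts up-slope) → f = 222.7 − 44.18 = 178.5 N.
|f| = 178.5 N ≤ μN = 187.6 N, so the cabinet is indeed static.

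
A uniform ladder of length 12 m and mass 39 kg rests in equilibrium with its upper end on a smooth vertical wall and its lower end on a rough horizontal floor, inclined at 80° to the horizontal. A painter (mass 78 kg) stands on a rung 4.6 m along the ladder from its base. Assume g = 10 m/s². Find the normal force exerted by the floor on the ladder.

ΣF_y = 0: N_floor = 39×10 + 78×10 = 1170 N.

N_floor ≈ 1170 N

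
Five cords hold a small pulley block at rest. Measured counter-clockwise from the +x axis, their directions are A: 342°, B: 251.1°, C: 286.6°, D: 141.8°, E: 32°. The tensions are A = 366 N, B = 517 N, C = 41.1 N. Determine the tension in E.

Resolve: ΣF_x = 366 cos 342° + 517 cos 251.1° + 41.1 cos 286.6° + T_D cos 141.8° + T_E cos 32° = 0.
        ΣF_y = 366 sin 342° + 517 sin 251.1° + 41.1 sin 286.6° + T_D sin 141.8° + T_E sin 32° = 0.
The known terms sum to (192.4, -641.6) N, so -0.7859 T_D + 0.8480 T_E = -192.4 and 0.6184 T_D + 0.5299 T_E = 641.6.
Solving simultaneously: T_D = 686.7 N, T_E = 409.5 N.

T_E ≈ 409 N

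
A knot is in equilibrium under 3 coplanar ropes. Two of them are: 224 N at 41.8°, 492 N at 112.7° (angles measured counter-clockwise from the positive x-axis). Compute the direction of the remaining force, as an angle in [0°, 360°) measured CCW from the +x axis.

θ ≈ 272°

Sum the known components: ΣF_x = -22.88 N, ΣF_y = 603.2 N.
For equilibrium the remaining force must supply (−ΣF_x, −ΣF_y) = (22.88, -603.2) N.
Magnitude = √((22.88)² + (-603.2)²) = 603.6 N; direction = atan2(-603.2, 22.88) = 272.2°.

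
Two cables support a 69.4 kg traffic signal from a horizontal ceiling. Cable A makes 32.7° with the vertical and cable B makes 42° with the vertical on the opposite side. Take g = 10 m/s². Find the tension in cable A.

Angles from the horizontal: cable A is 90° − 32.7° = 57.3°, cable B is 90° − 42° = 48°.
Weight W = 69.4 × 10 = 694 N acts straight down.
Horizontal: T_A cos 57.3° = T_B cos 48°  →  T_B = 0.8074 T_A.
Vertical: T_A sin 57.3° + T_B sin 48° = 694.
Substituting the horizontal relation into the vertical equation gives 1.442 T_A = 694, so T_A = 481.4 N.

T_A ≈ 481 N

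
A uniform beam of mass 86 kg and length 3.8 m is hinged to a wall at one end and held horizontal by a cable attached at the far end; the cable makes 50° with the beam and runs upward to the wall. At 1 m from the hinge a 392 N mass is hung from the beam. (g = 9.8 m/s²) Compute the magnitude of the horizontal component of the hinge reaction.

H_x ≈ 440 N

Take torques about the hinge: T sin 50° · 3.8 = 86×9.8×1.9 + 392×1 = 1993.3 N·m.
So T = 1993.3 / (0.7660 × 3.8) = 684.76 N.
ΣF_x = 0: H_x = T cos 50° = 440.16 N.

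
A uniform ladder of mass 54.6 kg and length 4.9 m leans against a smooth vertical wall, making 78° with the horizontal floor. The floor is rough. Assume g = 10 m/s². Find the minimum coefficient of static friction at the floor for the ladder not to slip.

μ_min ≈ 0.106

ΣF_y = 0: N_floor = 54.6×10 = 546 N.
Torques about the foot: N_wall · 4.9 sin 78° = 54.6×10×2.45 cos 78° → N_wall = 58.028 N.
ΣF_x = 0: f_floor = N_wall = 58.028 N.
μ_min = f_floor / N_floor = 58.028 / 546 = 0.1063.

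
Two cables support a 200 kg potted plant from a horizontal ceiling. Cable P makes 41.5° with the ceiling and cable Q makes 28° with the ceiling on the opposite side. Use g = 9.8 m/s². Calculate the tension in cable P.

T_P ≈ 1850 N

Weight W = 200 × 9.8 = 1960 N acts straight down.
Horizontal: T_P cos 41.5° = T_Q cos 28°  →  T_Q = 0.8482 T_P.
Vertical: T_P sin 41.5° + T_Q sin 28° = 1960.
Substituting the horizontal relation into the vertical equation gives 1.061 T_P = 1960, so T_P = 1848 N.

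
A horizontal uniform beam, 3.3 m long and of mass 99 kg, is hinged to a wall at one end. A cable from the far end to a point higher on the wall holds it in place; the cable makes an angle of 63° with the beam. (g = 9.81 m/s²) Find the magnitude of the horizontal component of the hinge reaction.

Take torques about the hinge: T sin 63° · 3.3 = 99×9.81×1.65 = 1602.5 N·m.
So T = 1602.5 / (0.8910 × 3.3) = 545 N.
ΣF_x = 0: H_x = T cos 63° = 247.42 N.

H_x ≈ 247 N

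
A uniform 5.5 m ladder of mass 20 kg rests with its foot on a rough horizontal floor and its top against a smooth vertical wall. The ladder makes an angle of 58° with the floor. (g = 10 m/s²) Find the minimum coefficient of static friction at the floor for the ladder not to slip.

ΣF_y = 0: N_floor = 20×10 = 200 N.
Torques about the foot: N_wall · 5.5 sin 58° = 20×10×2.75 cos 58° → N_wall = 62.487 N.
ΣF_x = 0: f_floor = N_wall = 62.487 N.
μ_min = f_floor / N_floor = 62.487 / 200 = 0.3124.

μ_min ≈ 0.312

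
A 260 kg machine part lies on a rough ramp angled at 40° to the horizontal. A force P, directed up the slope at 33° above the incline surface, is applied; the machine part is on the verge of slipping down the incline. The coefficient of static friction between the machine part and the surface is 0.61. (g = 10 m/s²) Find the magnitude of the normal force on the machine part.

On the verge of sliding down the incline, friction equals μN and acts up the slope.
Perpendicular: N + P sin 33° = W cos 40° = 1992 N.
Along incline: P cos 33° + μN = W sin 40° with W sin 40° = 1671 N.
Solving the pair for P and N: P = 901 N, N = 1501 N (and f = μN = 915.6 N).

N ≈ 1500 N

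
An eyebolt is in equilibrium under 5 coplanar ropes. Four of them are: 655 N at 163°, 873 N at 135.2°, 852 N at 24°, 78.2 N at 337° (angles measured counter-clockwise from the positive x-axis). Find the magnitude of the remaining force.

Sum the known components: ΣF_x = -395.5 N, ΣF_y = 1123 N.
For equilibrium the remaining force must supply (−ΣF_x, −ΣF_y) = (395.5, -1123) N.
Magnitude = √((395.5)² + (-1123)²) = 1190 N; direction = atan2(-1123, 395.5) = 289.4°.

F ≈ 1190 N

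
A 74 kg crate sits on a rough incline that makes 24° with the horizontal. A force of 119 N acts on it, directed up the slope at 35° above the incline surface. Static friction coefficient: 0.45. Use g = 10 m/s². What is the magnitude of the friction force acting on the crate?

Axes along / perpendicular to the incline. W sin 24° = 301 N down-slope; W cos 24° = 676 N into the surface.
Perpendicular: N = W cos 24° − P sin 35° = 676 − 68.26 = 607.8 N.
Along incline: P cos 35° + f = W sin 24° (friction acts up-slope) → f = 301 − 97.48 = 203.5 N.
|f| = 203.5 N ≤ μN = 273.5 N, so the crate is indeed static.

f ≈ 204 N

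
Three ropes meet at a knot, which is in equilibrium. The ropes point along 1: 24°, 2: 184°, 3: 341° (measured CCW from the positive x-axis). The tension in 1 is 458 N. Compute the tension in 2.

Resolve: ΣF_x = 458 cos 24° + T_2 cos 184° + T_3 cos 341° = 0.
        ΣF_y = 458 sin 24° + T_2 sin 184° + T_3 sin 341° = 0.
The known terms sum to (418.4, 186.3) N, so -0.9976 T_2 + 0.9455 T_3 = -418.4 and -0.0698 T_2 − 0.3256 T_3 = -186.3.
Solving simultaneously: T_2 = 799.4 N, T_3 = 400.9 N.

T_2 ≈ 799 N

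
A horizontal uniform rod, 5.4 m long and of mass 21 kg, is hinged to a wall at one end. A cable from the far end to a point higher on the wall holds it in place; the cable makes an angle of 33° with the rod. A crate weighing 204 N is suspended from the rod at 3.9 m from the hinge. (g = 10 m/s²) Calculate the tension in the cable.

Take torques about the hinge: T sin 33° · 5.4 = 21×10×2.7 + 204×3.9 = 1362.6 N·m.
So T = 1362.6 / (0.5446 × 5.4) = 463.3 N.

T ≈ 463 N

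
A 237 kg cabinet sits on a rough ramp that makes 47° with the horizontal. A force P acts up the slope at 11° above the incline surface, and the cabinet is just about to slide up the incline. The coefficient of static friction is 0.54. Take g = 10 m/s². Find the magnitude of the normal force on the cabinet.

N ≈ 1160 N

On the verge of sliding up the incline, friction equals μN and acts down the slope.
Perpendicular: N + P sin 11° = W cos 47° = 1616 N.
Along incline: P cos 11° = W sin 47° + μN  with W sin 47° = 1733 N.
Solving the pair for P and N: P = 2403 N, N = 1158 N (and f = μN = 625.3 N).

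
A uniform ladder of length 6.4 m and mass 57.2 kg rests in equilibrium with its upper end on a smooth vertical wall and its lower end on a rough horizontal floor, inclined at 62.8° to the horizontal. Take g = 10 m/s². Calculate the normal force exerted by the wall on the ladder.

Torques about the foot: N_wall · 6.4 sin 62.8° = 57.2×10×3.2 cos 62.8° → N_wall = 146.98 N.

N_wall ≈ 147 N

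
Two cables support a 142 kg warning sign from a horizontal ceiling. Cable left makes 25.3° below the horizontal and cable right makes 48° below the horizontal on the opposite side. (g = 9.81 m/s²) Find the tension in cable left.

Weight W = 142 × 9.81 = 1393 N acts straight down.
Horizontal: T_left cos 25.3° = T_right cos 48°  →  T_right = 1.351 T_left.
Vertical: T_left sin 25.3° + T_right sin 48° = 1393.
Substituting the horizontal relation into the vertical equation gives 1.431 T_left = 1393, so T_left = 973.2 N.

T_left ≈ 973 N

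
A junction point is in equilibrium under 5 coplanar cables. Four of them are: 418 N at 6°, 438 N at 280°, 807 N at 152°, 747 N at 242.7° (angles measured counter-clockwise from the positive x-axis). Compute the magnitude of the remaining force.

F ≈ 877 N

Sum the known components: ΣF_x = -563.4 N, ΣF_y = -672.6 N.
For equilibrium the remaining force must supply (−ΣF_x, −ΣF_y) = (563.4, 672.6) N.
Magnitude = √((563.4)² + (672.6)²) = 877.4 N; direction = atan2(672.6, 563.4) = 50.0°.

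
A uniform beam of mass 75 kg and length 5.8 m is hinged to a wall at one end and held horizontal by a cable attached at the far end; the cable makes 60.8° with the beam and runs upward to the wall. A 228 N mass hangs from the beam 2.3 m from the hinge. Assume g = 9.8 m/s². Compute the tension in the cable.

T ≈ 525 N

Take torques about the hinge: T sin 60.8° · 5.8 = 75×9.8×2.9 + 228×2.3 = 2655.9 N·m.
So T = 2655.9 / (0.8729 × 5.8) = 524.58 N.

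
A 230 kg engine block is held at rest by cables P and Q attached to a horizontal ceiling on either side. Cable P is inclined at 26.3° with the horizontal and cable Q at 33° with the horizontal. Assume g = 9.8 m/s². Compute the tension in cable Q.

T_Q ≈ 2350 N

Weight W = 230 × 9.8 = 2254 N acts straight down.
Horizontal: T_P cos 26.3° = T_Q cos 33°  →  T_P = 0.9355 T_Q.
Vertical: T_P sin 26.3° + T_Q sin 33° = 2254.
Substituting the horizontal relation into the vertical equation gives 0.9591 T_Q = 2254, so T_Q = 2350 N.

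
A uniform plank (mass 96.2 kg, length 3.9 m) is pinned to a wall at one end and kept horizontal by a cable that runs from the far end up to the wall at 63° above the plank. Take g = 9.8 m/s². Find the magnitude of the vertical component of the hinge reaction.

Take torques about the hinge: T sin 63° · 3.9 = 96.2×9.8×1.95 = 1838.4 N·m.
So T = 1838.4 / (0.8910 × 3.9) = 529.04 N.
ΣF_y = 0: H_y = (96.2×9.8) − T sin 63° = 942.76 − 471.38 = 471.38 N.

|H_y| ≈ 471 N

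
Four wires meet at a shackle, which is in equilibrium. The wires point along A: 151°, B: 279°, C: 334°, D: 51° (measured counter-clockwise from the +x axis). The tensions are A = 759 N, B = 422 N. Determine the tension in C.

T_C ≈ 445 N

Resolve: ΣF_x = 759 cos 151° + 422 cos 279° + T_C cos 334° + T_D cos 51° = 0.
        ΣF_y = 759 sin 151° + 422 sin 279° + T_C sin 334° + T_D sin 51° = 0.
The known terms sum to (-597.8, -48.83) N, so 0.8988 T_C + 0.6293 T_D = 597.8 and -0.4384 T_C + 0.7771 T_D = 48.83.
Solving simultaneously: T_C = 445.3 N, T_D = 314 N.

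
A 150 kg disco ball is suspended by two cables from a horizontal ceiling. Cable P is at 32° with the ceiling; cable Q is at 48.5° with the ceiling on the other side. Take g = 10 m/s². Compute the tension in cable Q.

Weight W = 150 × 10 = 1500 N acts straight down.
Horizontal: T_P cos 32° = T_Q cos 48.5°  →  T_P = 0.7813 T_Q.
Vertical: T_P sin 32° + T_Q sin 48.5° = 1500.
Substituting the horizontal relation into the vertical equation gives 1.163 T_Q = 1500, so T_Q = 1290 N.

T_Q ≈ 1290 N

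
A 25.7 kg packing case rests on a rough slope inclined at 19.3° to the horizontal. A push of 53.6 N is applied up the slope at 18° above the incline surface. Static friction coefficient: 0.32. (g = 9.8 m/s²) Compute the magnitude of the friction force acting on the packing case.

f ≈ 32.3 N

Axes along / perpendicular to the incline. W sin 19.3° = 83.24 N down-slope; W cos 19.3° = 237.7 N into the surface.
Perpendicular: N = W cos 19.3° − P sin 18° = 237.7 − 16.56 = 221.1 N.
Along incline: P cos 18° + f = W sin 19.3° (friction acts up-slope) → f = 83.24 − 50.98 = 32.27 N.
|f| = 32.27 N ≤ μN = 70.77 N, so the packing case is indeed static.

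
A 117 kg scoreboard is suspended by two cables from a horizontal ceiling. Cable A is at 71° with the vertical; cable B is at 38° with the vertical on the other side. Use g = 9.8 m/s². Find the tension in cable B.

Angles from the horizontal: cable A is 90° − 71° = 19°, cable B is 90° − 38° = 52°.
Weight W = 117 × 9.8 = 1147 N acts straight down.
Horizontal: T_A cos 19° = T_B cos 52°  →  T_A = 0.6511 T_B.
Vertical: T_A sin 19° + T_B sin 52° = 1147.
Substituting the horizontal relation into the vertical equation gives 1 T_B = 1147, so T_B = 1147 N.

T_B ≈ 1150 N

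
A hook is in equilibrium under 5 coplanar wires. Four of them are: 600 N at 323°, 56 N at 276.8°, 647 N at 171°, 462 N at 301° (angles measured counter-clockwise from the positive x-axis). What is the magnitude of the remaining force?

Sum the known components: ΣF_x = 84.73 N, ΣF_y = -711.5 N.
For equilibrium the remaining force must supply (−ΣF_x, −ΣF_y) = (-84.73, 711.5) N.
Magnitude = √((-84.73)² + (711.5)²) = 716.5 N; direction = atan2(711.5, -84.73) = 96.8°.

F ≈ 717 N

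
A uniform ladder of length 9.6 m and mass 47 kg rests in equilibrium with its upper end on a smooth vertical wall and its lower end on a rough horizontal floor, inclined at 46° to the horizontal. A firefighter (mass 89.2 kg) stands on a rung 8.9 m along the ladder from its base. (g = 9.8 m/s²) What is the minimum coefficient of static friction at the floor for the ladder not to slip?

μ_min ≈ 0.753

ΣF_y = 0: N_floor = 47×9.8 + 89.2×9.8 = 1334.8 N.
Torques about the foot: N_wall · 9.6 sin 46° = 47×9.8×4.8 cos 46° + 89.2×9.8×8.9 cos 46° → N_wall = 1005 N.
ΣF_x = 0: f_floor = N_wall = 1005 N.
μ_min = f_floor / N_floor = 1005 / 1334.8 = 0.753.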